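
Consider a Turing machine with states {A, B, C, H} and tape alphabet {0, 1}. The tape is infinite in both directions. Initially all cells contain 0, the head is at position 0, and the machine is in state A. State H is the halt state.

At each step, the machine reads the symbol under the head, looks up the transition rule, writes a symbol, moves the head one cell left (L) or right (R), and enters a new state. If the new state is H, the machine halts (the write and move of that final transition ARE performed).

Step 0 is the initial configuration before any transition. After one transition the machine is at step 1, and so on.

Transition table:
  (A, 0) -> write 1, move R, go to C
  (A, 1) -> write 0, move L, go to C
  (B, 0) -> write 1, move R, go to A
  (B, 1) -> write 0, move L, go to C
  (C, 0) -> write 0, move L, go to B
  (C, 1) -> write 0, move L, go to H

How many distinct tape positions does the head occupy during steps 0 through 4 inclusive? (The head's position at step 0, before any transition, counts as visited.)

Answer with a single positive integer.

Step 1: in state A at pos 0, read 0 -> (A,0)->write 1,move R,goto C. Now: state=C, head=1, tape[-1..2]=0100 (head:   ^)
Step 2: in state C at pos 1, read 0 -> (C,0)->write 0,move L,goto B. Now: state=B, head=0, tape[-1..2]=0100 (head:  ^)
Step 3: in state B at pos 0, read 1 -> (B,1)->write 0,move L,goto C. Now: state=C, head=-1, tape[-2..2]=00000 (head:  ^)
Step 4: in state C at pos -1, read 0 -> (C,0)->write 0,move L,goto B. Now: state=B, head=-2, tape[-3..2]=000000 (head:  ^)
Head positions at steps 0..4: starting at 0, distinct positions visited = {-2, -1, 0, 1} -> 4 position(s)

Answer: 4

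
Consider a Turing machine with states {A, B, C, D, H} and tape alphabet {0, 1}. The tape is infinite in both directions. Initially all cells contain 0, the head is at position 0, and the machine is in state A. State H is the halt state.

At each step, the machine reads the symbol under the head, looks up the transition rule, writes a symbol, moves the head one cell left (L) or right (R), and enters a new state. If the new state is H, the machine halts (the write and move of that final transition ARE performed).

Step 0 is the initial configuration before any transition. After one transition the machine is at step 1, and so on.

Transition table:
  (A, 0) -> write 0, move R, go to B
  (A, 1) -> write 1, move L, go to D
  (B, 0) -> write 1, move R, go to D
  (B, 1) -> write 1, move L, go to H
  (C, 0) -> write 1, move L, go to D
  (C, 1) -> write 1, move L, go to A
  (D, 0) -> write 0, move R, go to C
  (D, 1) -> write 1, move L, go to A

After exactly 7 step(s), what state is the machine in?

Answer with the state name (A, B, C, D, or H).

Step 1: in state A at pos 0, read 0 -> (A,0)->write 0,move R,goto B. Now: state=B, head=1, tape[-1..2]=0000 (head:   ^)
Step 2: in state B at pos 1, read 0 -> (B,0)->write 1,move R,goto D. Now: state=D, head=2, tape[-1..3]=00100 (head:    ^)
Step 3: in state D at pos 2, read 0 -> (D,0)->write 0,move R,goto C. Now: state=C, head=3, tape[-1..4]=001000 (head:     ^)
Step 4: in state C at pos 3, read 0 -> (C,0)->write 1,move L,goto D. Now: state=D, head=2, tape[-1..4]=001010 (head:    ^)
Step 5: in state D at pos 2, read 0 -> (D,0)->write 0,move R,goto C. Now: state=C, head=3, tape[-1..4]=001010 (head:     ^)
Step 6: in state C at pos 3, read 1 -> (C,1)->write 1,move L,goto A. Now: state=A, head=2, tape[-1..4]=001010 (head:    ^)
Step 7: in state A at pos 2, read 0 -> (A,0)->write 0,move R,goto B. Now: state=B, head=3, tape[-1..4]=001010 (head:     ^)

Answer: B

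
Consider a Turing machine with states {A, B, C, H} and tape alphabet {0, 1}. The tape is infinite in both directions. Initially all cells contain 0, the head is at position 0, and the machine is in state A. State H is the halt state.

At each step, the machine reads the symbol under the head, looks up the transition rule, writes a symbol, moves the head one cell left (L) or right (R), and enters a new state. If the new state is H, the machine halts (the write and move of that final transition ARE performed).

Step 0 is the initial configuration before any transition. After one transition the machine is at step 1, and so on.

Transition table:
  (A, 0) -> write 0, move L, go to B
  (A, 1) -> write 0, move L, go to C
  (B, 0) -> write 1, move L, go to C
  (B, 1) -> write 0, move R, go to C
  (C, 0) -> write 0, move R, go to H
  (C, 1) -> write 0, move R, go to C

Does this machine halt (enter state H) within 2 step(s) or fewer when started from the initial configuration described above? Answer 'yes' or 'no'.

Step 1: in state A at pos 0, read 0 -> (A,0)->write 0,move L,goto B. Now: state=B, head=-1, tape[-2..1]=0000 (head:  ^)
Step 2: in state B at pos -1, read 0 -> (B,0)->write 1,move L,goto C. Now: state=C, head=-2, tape[-3..1]=00100 (head:  ^)
After 2 step(s): state = C (not H) -> not halted within 2 -> no

Answer: no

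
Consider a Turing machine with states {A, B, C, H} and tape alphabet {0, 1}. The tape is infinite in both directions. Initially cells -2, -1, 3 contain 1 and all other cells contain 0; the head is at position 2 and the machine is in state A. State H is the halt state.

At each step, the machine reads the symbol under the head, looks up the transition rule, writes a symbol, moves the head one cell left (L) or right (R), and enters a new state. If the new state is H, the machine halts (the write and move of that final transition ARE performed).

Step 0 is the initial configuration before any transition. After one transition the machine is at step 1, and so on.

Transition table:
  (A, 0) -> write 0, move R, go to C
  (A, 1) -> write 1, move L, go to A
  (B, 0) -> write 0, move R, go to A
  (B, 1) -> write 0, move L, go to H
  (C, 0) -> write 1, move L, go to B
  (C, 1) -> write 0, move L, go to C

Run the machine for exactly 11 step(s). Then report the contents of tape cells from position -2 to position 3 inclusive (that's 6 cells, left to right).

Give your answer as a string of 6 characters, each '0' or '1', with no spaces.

Step 1: in state A at pos 2, read 0 -> (A,0)->write 0,move R,goto C. Now: state=C, head=3, tape[-3..4]=01100010 (head:       ^)
Step 2: in state C at pos 3, read 1 -> (C,1)->write 0,move L,goto C. Now: state=C, head=2, tape[-3..4]=01100000 (head:      ^)
Step 3: in state C at pos 2, read 0 -> (C,0)->write 1,move L,goto B. Now: state=B, head=1, tape[-3..4]=01100100 (head:     ^)
Step 4: in state B at pos 1, read 0 -> (B,0)->write 0,move R,goto A. Now: state=A, head=2, tape[-3..4]=01100100 (head:      ^)
Step 5: in state A at pos 2, read 1 -> (A,1)->write 1,move L,goto A. Now: state=A, head=1, tape[-3..4]=01100100 (head:     ^)
Step 6: in state A at pos 1, read 0 -> (A,0)->write 0,move R,goto C. Now: state=C, head=2, tape[-3..4]=01100100 (head:      ^)
Step 7: in state C at pos 2, read 1 -> (C,1)->write 0,move L,goto C. Now: state=C, head=1, tape[-3..4]=01100000 (head:     ^)
Step 8: in state C at pos 1, read 0 -> (C,0)->write 1,move L,goto B. Now: state=B, head=0, tape[-3..4]=01101000 (head:    ^)
Step 9: in state B at pos 0, read 0 -> (B,0)->write 0,move R,goto A. Now: state=A, head=1, tape[-3..4]=01101000 (head:     ^)
Step 10: in state A at pos 1, read 1 -> (A,1)->write 1,move L,goto A. Now: state=A, head=0, tape[-3..4]=01101000 (head:    ^)
Step 11: in state A at pos 0, read 0 -> (A,0)->write 0,move R,goto C. Now: state=C, head=1, tape[-3..4]=01101000 (head:     ^)

Answer: 110100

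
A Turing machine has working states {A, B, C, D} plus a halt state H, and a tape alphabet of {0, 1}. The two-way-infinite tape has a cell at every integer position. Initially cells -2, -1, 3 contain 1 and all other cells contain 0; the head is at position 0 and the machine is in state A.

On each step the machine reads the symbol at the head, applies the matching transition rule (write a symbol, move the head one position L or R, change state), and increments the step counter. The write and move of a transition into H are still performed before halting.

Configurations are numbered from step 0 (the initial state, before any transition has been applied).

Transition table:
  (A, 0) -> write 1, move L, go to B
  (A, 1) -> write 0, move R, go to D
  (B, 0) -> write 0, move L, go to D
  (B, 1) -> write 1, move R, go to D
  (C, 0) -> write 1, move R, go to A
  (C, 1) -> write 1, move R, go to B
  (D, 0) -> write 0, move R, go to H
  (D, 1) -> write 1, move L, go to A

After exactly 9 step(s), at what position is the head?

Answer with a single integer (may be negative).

Step 1: in state A at pos 0, read 0 -> (A,0)->write 1,move L,goto B. Now: state=B, head=-1, tape[-3..4]=01110010 (head:   ^)
Step 2: in state B at pos -1, read 1 -> (B,1)->write 1,move R,goto D. Now: state=D, head=0, tape[-3..4]=01110010 (head:    ^)
Step 3: in state D at pos 0, read 1 -> (D,1)->write 1,move L,goto A. Now: state=A, head=-1, tape[-3..4]=01110010 (head:   ^)
Step 4: in state A at pos -1, read 1 -> (A,1)->write 0,move R,goto D. Now: state=D, head=0, tape[-3..4]=01010010 (head:    ^)
Step 5: in state D at pos 0, read 1 -> (D,1)->write 1,move L,goto A. Now: state=A, head=-1, tape[-3..4]=01010010 (head:   ^)
Step 6: in state A at pos -1, read 0 -> (A,0)->write 1,move L,goto B. Now: state=B, head=-2, tape[-3..4]=01110010 (head:  ^)
Step 7: in state B at pos -2, read 1 -> (B,1)->write 1,move R,goto D. Now: state=D, head=-1, tape[-3..4]=01110010 (head:   ^)
Step 8: in state D at pos -1, read 1 -> (D,1)->write 1,move L,goto A. Now: state=A, head=-2, tape[-3..4]=01110010 (head:  ^)
Step 9: in state A at pos -2, read 1 -> (A,1)->write 0,move R,goto D. Now: state=D, head=-1, tape[-3..4]=00110010 (head:   ^)

Answer: -1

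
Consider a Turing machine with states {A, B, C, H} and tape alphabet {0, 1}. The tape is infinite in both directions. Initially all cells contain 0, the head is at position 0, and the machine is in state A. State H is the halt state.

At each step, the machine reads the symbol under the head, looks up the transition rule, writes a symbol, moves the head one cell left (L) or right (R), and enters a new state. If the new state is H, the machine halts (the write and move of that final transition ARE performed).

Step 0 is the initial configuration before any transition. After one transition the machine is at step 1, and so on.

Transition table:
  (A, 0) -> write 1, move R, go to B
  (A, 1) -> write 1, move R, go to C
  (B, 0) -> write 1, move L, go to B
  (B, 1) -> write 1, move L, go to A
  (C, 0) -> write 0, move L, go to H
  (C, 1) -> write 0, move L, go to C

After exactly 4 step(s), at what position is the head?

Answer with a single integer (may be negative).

Step 1: in state A at pos 0, read 0 -> (A,0)->write 1,move R,goto B. Now: state=B, head=1, tape[-1..2]=0100 (head:   ^)
Step 2: in state B at pos 1, read 0 -> (B,0)->write 1,move L,goto B. Now: state=B, head=0, tape[-1..2]=0110 (head:  ^)
Step 3: in state B at pos 0, read 1 -> (B,1)->write 1,move L,goto A. Now: state=A, head=-1, tape[-2..2]=00110 (head:  ^)
Step 4: in state A at pos -1, read 0 -> (A,0)->write 1,move R,goto B. Now: state=B, head=0, tape[-2..2]=01110 (head:   ^)

Answer: 0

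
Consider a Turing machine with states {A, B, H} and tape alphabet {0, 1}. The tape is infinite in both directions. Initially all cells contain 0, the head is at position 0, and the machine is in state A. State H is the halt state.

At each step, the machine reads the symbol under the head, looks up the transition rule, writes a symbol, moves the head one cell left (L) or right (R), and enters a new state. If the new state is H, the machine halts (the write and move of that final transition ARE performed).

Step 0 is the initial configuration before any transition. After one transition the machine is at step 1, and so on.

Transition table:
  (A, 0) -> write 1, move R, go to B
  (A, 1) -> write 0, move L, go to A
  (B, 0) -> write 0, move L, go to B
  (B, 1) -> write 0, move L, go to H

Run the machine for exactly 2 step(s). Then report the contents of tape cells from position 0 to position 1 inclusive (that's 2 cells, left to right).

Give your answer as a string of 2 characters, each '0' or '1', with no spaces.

Answer: 10

Derivation:
Step 1: in state A at pos 0, read 0 -> (A,0)->write 1,move R,goto B. Now: state=B, head=1, tape[-1..2]=0100 (head:   ^)
Step 2: in state B at pos 1, read 0 -> (B,0)->write 0,move L,goto B. Now: state=B, head=0, tape[-1..2]=0100 (head:  ^)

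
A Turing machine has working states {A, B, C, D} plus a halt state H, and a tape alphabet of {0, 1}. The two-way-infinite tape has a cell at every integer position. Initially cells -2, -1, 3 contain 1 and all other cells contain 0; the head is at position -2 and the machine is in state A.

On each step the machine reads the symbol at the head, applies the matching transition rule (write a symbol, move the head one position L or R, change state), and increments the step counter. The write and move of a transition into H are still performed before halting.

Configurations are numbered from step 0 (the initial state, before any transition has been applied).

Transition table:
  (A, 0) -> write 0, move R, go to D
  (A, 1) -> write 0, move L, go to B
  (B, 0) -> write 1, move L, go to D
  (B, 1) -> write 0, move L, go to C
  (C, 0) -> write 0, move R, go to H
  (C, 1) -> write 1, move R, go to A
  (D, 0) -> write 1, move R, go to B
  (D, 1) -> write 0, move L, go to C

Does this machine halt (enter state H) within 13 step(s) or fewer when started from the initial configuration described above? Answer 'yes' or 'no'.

Step 1: in state A at pos -2, read 1 -> (A,1)->write 0,move L,goto B. Now: state=B, head=-3, tape[-4..4]=000100010 (head:  ^)
Step 2: in state B at pos -3, read 0 -> (B,0)->write 1,move L,goto D. Now: state=D, head=-4, tape[-5..4]=0010100010 (head:  ^)
Step 3: in state D at pos -4, read 0 -> (D,0)->write 1,move R,goto B. Now: state=B, head=-3, tape[-5..4]=0110100010 (head:   ^)
Step 4: in state B at pos -3, read 1 -> (B,1)->write 0,move L,goto C. Now: state=C, head=-4, tape[-5..4]=0100100010 (head:  ^)
Step 5: in state C at pos -4, read 1 -> (C,1)->write 1,move R,goto A. Now: state=A, head=-3, tape[-5..4]=0100100010 (head:   ^)
Step 6: in state A at pos -3, read 0 -> (A,0)->write 0,move R,goto D. Now: state=D, head=-2, tape[-5..4]=0100100010 (head:    ^)
Step 7: in state D at pos -2, read 0 -> (D,0)->write 1,move R,goto B. Now: state=B, head=-1, tape[-5..4]=0101100010 (head:     ^)
Step 8: in state B at pos -1, read 1 -> (B,1)->write 0,move L,goto C. Now: state=C, head=-2, tape[-5..4]=0101000010 (head:    ^)
Step 9: in state C at pos -2, read 1 -> (C,1)->write 1,move R,goto A. Now: state=A, head=-1, tape[-5..4]=0101000010 (head:     ^)
Step 10: in state A at pos -1, read 0 -> (A,0)->write 0,move R,goto D. Now: state=D, head=0, tape[-5..4]=0101000010 (head:      ^)
Step 11: in state D at pos 0, read 0 -> (D,0)->write 1,move R,goto B. Now: state=B, head=1, tape[-5..4]=0101010010 (head:       ^)
Step 12: in state B at pos 1, read 0 -> (B,0)->write 1,move L,goto D. Now: state=D, head=0, tape[-5..4]=0101011010 (head:      ^)
Step 13: in state D at pos 0, read 1 -> (D,1)->write 0,move L,goto C. Now: state=C, head=-1, tape[-5..4]=0101001010 (head:     ^)
After 13 step(s): state = C (not H) -> not halted within 13 -> no

Answer: no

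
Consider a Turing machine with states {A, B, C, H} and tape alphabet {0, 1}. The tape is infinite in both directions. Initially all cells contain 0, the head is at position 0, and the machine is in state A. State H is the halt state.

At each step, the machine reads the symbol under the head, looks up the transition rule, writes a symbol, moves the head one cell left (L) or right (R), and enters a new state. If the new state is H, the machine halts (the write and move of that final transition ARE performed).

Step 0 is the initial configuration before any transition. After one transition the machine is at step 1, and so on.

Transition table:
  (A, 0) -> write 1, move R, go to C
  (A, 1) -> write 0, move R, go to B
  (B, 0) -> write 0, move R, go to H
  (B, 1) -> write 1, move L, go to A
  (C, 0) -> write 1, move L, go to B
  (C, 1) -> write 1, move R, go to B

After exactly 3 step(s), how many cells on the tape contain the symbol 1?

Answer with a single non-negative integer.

Answer: 2

Derivation:
Step 1: in state A at pos 0, read 0 -> (A,0)->write 1,move R,goto C. Now: state=C, head=1, tape[-1..2]=0100 (head:   ^)
Step 2: in state C at pos 1, read 0 -> (C,0)->write 1,move L,goto B. Now: state=B, head=0, tape[-1..2]=0110 (head:  ^)
Step 3: in state B at pos 0, read 1 -> (B,1)->write 1,move L,goto A. Now: state=A, head=-1, tape[-2..2]=00110 (head:  ^)
Cells containing 1 after step 3: {0, 1} -> 2 cell(s)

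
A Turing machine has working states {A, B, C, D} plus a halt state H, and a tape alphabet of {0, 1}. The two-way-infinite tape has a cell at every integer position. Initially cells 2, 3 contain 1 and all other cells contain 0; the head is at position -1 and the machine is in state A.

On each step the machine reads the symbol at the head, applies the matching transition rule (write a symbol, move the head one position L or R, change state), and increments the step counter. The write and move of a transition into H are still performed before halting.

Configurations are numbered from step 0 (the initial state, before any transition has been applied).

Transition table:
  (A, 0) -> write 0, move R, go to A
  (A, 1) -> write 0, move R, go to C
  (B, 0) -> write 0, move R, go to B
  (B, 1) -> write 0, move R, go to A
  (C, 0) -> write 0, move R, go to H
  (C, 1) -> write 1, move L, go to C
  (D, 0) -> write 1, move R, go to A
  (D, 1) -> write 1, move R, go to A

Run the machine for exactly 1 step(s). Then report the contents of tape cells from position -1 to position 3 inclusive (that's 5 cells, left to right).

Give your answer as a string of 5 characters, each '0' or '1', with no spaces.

Step 1: in state A at pos -1, read 0 -> (A,0)->write 0,move R,goto A. Now: state=A, head=0, tape[-2..4]=0000110 (head:   ^)

Answer: 00011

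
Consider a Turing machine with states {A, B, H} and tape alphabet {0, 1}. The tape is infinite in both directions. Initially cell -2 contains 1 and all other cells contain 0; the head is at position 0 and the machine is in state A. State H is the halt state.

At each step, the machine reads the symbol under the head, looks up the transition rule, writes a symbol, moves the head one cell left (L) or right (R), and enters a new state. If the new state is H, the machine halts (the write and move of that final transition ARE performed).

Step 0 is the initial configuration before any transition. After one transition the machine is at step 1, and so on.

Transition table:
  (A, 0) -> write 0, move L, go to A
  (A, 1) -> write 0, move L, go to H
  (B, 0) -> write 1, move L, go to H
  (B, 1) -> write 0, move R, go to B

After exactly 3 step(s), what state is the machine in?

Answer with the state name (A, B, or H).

Answer: H

Derivation:
Step 1: in state A at pos 0, read 0 -> (A,0)->write 0,move L,goto A. Now: state=A, head=-1, tape[-3..1]=01000 (head:   ^)
Step 2: in state A at pos -1, read 0 -> (A,0)->write 0,move L,goto A. Now: state=A, head=-2, tape[-3..1]=01000 (head:  ^)
Step 3: in state A at pos -2, read 1 -> (A,1)->write 0,move L,goto H. Now: state=H, head=-3, tape[-4..1]=000000 (head:  ^)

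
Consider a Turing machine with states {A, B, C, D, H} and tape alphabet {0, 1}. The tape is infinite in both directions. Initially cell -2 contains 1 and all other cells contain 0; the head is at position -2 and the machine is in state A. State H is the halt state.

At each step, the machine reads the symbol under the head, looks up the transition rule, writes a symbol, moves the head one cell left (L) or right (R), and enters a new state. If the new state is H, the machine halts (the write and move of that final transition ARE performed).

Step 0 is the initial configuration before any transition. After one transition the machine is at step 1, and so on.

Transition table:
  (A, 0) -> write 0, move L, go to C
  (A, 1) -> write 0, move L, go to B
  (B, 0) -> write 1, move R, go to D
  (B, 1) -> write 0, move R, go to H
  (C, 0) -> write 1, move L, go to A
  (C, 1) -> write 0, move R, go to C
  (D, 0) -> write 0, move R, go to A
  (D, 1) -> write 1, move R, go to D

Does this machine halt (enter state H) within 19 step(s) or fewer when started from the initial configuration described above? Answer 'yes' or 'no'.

Step 1: in state A at pos -2, read 1 -> (A,1)->write 0,move L,goto B. Now: state=B, head=-3, tape[-4..-1]=0000 (head:  ^)
Step 2: in state B at pos -3, read 0 -> (B,0)->write 1,move R,goto D. Now: state=D, head=-2, tape[-4..-1]=0100 (head:   ^)
Step 3: in state D at pos -2, read 0 -> (D,0)->write 0,move R,goto A. Now: state=A, head=-1, tape[-4..0]=01000 (head:    ^)
Step 4: in state A at pos -1, read 0 -> (A,0)->write 0,move L,goto C. Now: state=C, head=-2, tape[-4..0]=01000 (head:   ^)
Step 5: in state C at pos -2, read 0 -> (C,0)->write 1,move L,goto A. Now: state=A, head=-3, tape[-4..0]=01100 (head:  ^)
Step 6: in state A at pos -3, read 1 -> (A,1)->write 0,move L,goto B. Now: state=B, head=-4, tape[-5..0]=000100 (head:  ^)
Step 7: in state B at pos -4, read 0 -> (B,0)->write 1,move R,goto D. Now: state=D, head=-3, tape[-5..0]=010100 (head:   ^)
Step 8: in state D at pos -3, read 0 -> (D,0)->write 0,move R,goto A. Now: state=A, head=-2, tape[-5..0]=010100 (head:    ^)
Step 9: in state A at pos -2, read 1 -> (A,1)->write 0,move L,goto B. Now: state=B, head=-3, tape[-5..0]=010000 (head:   ^)
Step 10: in state B at pos -3, read 0 -> (B,0)->write 1,move R,goto D. Now: state=D, head=-2, tape[-5..0]=011000 (head:    ^)
Step 11: in state D at pos -2, read 0 -> (D,0)->write 0,move R,goto A. Now: state=A, head=-1, tape[-5..0]=011000 (head:     ^)
Step 12: in state A at pos -1, read 0 -> (A,0)->write 0,move L,goto C. Now: state=C, head=-2, tape[-5..0]=011000 (head:    ^)
Step 13: in state C at pos -2, read 0 -> (C,0)->write 1,move L,goto A. Now: state=A, head=-3, tape[-5..0]=011100 (head:   ^)
Step 14: in state A at pos -3, read 1 -> (A,1)->write 0,move L,goto B. Now: state=B, head=-4, tape[-5..0]=010100 (head:  ^)
Step 15: in state B at pos -4, read 1 -> (B,1)->write 0,move R,goto H. Now: state=H, head=-3, tape[-5..0]=000100 (head:   ^)
State H reached at step 15; 15 <= 19 -> yes

Answer: yes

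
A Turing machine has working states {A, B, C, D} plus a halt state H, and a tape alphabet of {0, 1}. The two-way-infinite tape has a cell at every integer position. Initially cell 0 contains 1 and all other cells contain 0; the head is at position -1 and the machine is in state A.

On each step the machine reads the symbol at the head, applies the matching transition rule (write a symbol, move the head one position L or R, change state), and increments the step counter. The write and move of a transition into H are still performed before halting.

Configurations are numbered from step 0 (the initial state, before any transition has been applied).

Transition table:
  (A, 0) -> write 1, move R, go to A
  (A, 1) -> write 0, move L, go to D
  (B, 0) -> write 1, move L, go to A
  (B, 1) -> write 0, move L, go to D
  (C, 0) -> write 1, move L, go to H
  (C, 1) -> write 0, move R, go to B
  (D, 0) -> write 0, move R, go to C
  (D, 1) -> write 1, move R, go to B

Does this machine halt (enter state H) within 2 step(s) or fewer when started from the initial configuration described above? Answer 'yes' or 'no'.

Step 1: in state A at pos -1, read 0 -> (A,0)->write 1,move R,goto A. Now: state=A, head=0, tape[-2..1]=0110 (head:   ^)
Step 2: in state A at pos 0, read 1 -> (A,1)->write 0,move L,goto D. Now: state=D, head=-1, tape[-2..1]=0100 (head:  ^)
After 2 step(s): state = D (not H) -> not halted within 2 -> no

Answer: no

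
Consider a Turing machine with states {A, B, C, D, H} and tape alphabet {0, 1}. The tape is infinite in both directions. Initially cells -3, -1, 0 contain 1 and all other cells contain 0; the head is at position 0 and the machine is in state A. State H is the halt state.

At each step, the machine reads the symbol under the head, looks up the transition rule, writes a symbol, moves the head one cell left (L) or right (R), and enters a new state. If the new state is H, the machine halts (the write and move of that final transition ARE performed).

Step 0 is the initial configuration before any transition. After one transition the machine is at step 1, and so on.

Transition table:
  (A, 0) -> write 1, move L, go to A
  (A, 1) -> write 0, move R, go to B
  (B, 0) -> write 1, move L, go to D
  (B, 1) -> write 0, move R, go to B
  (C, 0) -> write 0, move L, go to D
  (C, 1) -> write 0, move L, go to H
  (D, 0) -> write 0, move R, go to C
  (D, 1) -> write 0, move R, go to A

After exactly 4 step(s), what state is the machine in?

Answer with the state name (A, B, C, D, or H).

Answer: H

Derivation:
Step 1: in state A at pos 0, read 1 -> (A,1)->write 0,move R,goto B. Now: state=B, head=1, tape[-4..2]=0101000 (head:      ^)
Step 2: in state B at pos 1, read 0 -> (B,0)->write 1,move L,goto D. Now: state=D, head=0, tape[-4..2]=0101010 (head:     ^)
Step 3: in state D at pos 0, read 0 -> (D,0)->write 0,move R,goto C. Now: state=C, head=1, tape[-4..2]=0101010 (head:      ^)
Step 4: in state C at pos 1, read 1 -> (C,1)->write 0,move L,goto H. Now: state=H, head=0, tape[-4..2]=0101000 (head:     ^)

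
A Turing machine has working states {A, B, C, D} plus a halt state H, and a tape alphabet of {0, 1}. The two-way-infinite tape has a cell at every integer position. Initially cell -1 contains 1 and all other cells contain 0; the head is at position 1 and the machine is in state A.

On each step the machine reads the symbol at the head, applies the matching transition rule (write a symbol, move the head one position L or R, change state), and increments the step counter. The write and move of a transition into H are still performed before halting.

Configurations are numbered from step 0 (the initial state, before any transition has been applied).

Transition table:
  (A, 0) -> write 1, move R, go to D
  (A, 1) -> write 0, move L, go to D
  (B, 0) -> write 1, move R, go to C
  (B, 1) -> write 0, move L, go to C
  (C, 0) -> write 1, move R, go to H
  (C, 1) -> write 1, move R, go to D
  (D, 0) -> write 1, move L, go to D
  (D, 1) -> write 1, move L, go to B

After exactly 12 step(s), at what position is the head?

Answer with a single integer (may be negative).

Answer: -1

Derivation:
Step 1: in state A at pos 1, read 0 -> (A,0)->write 1,move R,goto D. Now: state=D, head=2, tape[-2..3]=010100 (head:     ^)
Step 2: in state D at pos 2, read 0 -> (D,0)->write 1,move L,goto D. Now: state=D, head=1, tape[-2..3]=010110 (head:    ^)
Step 3: in state D at pos 1, read 1 -> (D,1)->write 1,move L,goto B. Now: state=B, head=0, tape[-2..3]=010110 (head:   ^)
Step 4: in state B at pos 0, read 0 -> (B,0)->write 1,move R,goto C. Now: state=C, head=1, tape[-2..3]=011110 (head:    ^)
Step 5: in state C at pos 1, read 1 -> (C,1)->write 1,move R,goto D. Now: state=D, head=2, tape[-2..3]=011110 (head:     ^)
Step 6: in state D at pos 2, read 1 -> (D,1)->write 1,move L,goto B. Now: state=B, head=1, tape[-2..3]=011110 (head:    ^)
Step 7: in state B at pos 1, read 1 -> (B,1)->write 0,move L,goto C. Now: state=C, head=0, tape[-2..3]=011010 (head:   ^)
Step 8: in state C at pos 0, read 1 -> (C,1)->write 1,move R,goto D. Now: state=D, head=1, tape[-2..3]=011010 (head:    ^)
Step 9: in state D at pos 1, read 0 -> (D,0)->write 1,move L,goto D. Now: state=D, head=0, tape[-2..3]=011110 (head:   ^)
Step 10: in state D at pos 0, read 1 -> (D,1)->write 1,move L,goto B. Now: state=B, head=-1, tape[-2..3]=011110 (head:  ^)
Step 11: in state B at pos -1, read 1 -> (B,1)->write 0,move L,goto C. Now: state=C, head=-2, tape[-3..3]=0001110 (head:  ^)
Step 12: in state C at pos -2, read 0 -> (C,0)->write 1,move R,goto H. Now: state=H, head=-1, tape[-3..3]=0101110 (head:   ^)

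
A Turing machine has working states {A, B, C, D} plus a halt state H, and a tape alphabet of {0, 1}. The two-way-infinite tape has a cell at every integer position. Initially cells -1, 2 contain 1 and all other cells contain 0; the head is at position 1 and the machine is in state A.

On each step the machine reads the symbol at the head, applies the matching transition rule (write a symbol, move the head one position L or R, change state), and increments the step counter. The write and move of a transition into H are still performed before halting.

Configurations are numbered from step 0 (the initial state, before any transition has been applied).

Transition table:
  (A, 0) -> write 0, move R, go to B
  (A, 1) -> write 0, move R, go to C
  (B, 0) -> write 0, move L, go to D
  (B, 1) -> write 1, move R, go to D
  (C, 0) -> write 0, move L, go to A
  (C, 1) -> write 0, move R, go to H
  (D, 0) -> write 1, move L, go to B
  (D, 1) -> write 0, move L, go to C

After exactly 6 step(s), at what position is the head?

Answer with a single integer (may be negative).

Answer: 3

Derivation:
Step 1: in state A at pos 1, read 0 -> (A,0)->write 0,move R,goto B. Now: state=B, head=2, tape[-2..3]=010010 (head:     ^)
Step 2: in state B at pos 2, read 1 -> (B,1)->write 1,move R,goto D. Now: state=D, head=3, tape[-2..4]=0100100 (head:      ^)
Step 3: in state D at pos 3, read 0 -> (D,0)->write 1,move L,goto B. Now: state=B, head=2, tape[-2..4]=0100110 (head:     ^)
Step 4: in state B at pos 2, read 1 -> (B,1)->write 1,move R,goto D. Now: state=D, head=3, tape[-2..4]=0100110 (head:      ^)
Step 5: in state D at pos 3, read 1 -> (D,1)->write 0,move L,goto C. Now: state=C, head=2, tape[-2..4]=0100100 (head:     ^)
Step 6: in state C at pos 2, read 1 -> (C,1)->write 0,move R,goto H. Now: state=H, head=3, tape[-2..4]=0100000 (head:      ^)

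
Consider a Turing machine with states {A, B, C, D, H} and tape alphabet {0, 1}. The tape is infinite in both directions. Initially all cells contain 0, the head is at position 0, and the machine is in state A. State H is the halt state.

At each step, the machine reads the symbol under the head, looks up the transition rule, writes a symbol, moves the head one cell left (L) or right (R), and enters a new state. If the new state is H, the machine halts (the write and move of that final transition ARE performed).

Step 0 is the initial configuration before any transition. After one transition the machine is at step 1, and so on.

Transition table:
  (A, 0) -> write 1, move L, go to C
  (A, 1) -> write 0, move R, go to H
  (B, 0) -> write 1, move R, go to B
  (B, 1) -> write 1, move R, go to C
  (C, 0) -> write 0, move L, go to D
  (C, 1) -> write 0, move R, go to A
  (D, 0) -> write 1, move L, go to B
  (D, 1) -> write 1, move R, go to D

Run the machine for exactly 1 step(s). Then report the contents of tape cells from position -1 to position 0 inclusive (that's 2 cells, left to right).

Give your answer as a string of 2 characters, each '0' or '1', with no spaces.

Answer: 01

Derivation:
Step 1: in state A at pos 0, read 0 -> (A,0)->write 1,move L,goto C. Now: state=C, head=-1, tape[-2..1]=0010 (head:  ^)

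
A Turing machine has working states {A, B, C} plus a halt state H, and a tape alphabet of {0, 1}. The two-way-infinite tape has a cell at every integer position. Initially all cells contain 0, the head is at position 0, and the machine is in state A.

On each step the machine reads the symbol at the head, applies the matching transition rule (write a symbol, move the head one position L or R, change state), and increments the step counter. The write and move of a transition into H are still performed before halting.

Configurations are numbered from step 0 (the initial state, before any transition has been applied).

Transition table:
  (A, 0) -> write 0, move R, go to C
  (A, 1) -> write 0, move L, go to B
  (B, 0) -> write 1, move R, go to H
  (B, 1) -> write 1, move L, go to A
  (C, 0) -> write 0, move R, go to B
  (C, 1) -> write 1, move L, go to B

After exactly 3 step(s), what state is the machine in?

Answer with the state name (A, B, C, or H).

Step 1: in state A at pos 0, read 0 -> (A,0)->write 0,move R,goto C. Now: state=C, head=1, tape[-1..2]=0000 (head:   ^)
Step 2: in state C at pos 1, read 0 -> (C,0)->write 0,move R,goto B. Now: state=B, head=2, tape[-1..3]=00000 (head:    ^)
Step 3: in state B at pos 2, read 0 -> (B,0)->write 1,move R,goto H. Now: state=H, head=3, tape[-1..4]=000100 (head:     ^)

Answer: H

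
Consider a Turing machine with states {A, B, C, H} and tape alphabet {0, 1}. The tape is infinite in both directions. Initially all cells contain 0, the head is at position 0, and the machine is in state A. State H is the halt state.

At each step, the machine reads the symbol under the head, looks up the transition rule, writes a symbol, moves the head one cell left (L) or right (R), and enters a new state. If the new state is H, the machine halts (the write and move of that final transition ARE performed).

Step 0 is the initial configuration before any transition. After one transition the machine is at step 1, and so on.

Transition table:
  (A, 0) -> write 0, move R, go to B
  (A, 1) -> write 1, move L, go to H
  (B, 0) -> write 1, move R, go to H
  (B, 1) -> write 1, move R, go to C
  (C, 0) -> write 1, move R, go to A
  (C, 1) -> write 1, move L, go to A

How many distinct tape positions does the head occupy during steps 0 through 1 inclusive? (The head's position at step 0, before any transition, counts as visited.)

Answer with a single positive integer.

Step 1: in state A at pos 0, read 0 -> (A,0)->write 0,move R,goto B. Now: state=B, head=1, tape[-1..2]=0000 (head:   ^)
Head positions at steps 0..1: starting at 0, distinct positions visited = {0, 1} -> 2 position(s)

Answer: 2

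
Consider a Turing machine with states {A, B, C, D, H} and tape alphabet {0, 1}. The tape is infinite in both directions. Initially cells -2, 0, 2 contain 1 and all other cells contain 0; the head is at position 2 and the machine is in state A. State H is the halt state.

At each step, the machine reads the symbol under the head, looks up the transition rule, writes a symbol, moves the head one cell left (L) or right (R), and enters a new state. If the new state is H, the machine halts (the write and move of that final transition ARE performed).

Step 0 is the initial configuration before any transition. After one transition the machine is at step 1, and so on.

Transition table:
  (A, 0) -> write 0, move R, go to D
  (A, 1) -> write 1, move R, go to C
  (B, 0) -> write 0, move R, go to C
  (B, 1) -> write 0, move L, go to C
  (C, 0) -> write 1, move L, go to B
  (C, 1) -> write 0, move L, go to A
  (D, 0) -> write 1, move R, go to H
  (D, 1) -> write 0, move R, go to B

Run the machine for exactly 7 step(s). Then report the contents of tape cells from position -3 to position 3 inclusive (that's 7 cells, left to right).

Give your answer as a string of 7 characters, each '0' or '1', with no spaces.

Step 1: in state A at pos 2, read 1 -> (A,1)->write 1,move R,goto C. Now: state=C, head=3, tape[-3..4]=01010100 (head:       ^)
Step 2: in state C at pos 3, read 0 -> (C,0)->write 1,move L,goto B. Now: state=B, head=2, tape[-3..4]=01010110 (head:      ^)
Step 3: in state B at pos 2, read 1 -> (B,1)->write 0,move L,goto C. Now: state=C, head=1, tape[-3..4]=01010010 (head:     ^)
Step 4: in state C at pos 1, read 0 -> (C,0)->write 1,move L,goto B. Now: state=B, head=0, tape[-3..4]=01011010 (head:    ^)
Step 5: in state B at pos 0, read 1 -> (B,1)->write 0,move L,goto C. Now: state=C, head=-1, tape[-3..4]=01001010 (head:   ^)
Step 6: in state C at pos -1, read 0 -> (C,0)->write 1,move L,goto B. Now: state=B, head=-2, tape[-3..4]=01101010 (head:  ^)
Step 7: in state B at pos -2, read 1 -> (B,1)->write 0,move L,goto C. Now: state=C, head=-3, tape[-4..4]=000101010 (head:  ^)

Answer: 0010101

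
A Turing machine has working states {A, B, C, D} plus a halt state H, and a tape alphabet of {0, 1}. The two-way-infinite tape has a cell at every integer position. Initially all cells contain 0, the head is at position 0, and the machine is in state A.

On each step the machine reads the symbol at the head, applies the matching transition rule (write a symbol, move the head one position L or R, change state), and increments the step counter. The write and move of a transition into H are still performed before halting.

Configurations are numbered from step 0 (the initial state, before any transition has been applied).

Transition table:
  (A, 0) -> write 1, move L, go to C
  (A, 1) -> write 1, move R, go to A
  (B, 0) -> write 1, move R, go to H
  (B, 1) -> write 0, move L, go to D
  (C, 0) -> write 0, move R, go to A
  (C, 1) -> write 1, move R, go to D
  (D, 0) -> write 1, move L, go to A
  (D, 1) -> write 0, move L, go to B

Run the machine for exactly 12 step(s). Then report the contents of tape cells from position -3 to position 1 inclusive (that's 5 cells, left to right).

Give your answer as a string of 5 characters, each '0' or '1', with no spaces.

Step 1: in state A at pos 0, read 0 -> (A,0)->write 1,move L,goto C. Now: state=C, head=-1, tape[-2..1]=0010 (head:  ^)
Step 2: in state C at pos -1, read 0 -> (C,0)->write 0,move R,goto A. Now: state=A, head=0, tape[-2..1]=0010 (head:   ^)
Step 3: in state A at pos 0, read 1 -> (A,1)->write 1,move R,goto A. Now: state=A, head=1, tape[-2..2]=00100 (head:    ^)
Step 4: in state A at pos 1, read 0 -> (A,0)->write 1,move L,goto C. Now: state=C, head=0, tape[-2..2]=00110 (head:   ^)
Step 5: in state C at pos 0, read 1 -> (C,1)->write 1,move R,goto D. Now: state=D, head=1, tape[-2..2]=00110 (head:    ^)
Step 6: in state D at pos 1, read 1 -> (D,1)->write 0,move L,goto B. Now: state=B, head=0, tape[-2..2]=00100 (head:   ^)
Step 7: in state B at pos 0, read 1 -> (B,1)->write 0,move L,goto D. Now: state=D, head=-1, tape[-2..2]=00000 (head:  ^)
Step 8: in state D at pos -1, read 0 -> (D,0)->write 1,move L,goto A. Now: state=A, head=-2, tape[-3..2]=001000 (head:  ^)
Step 9: in state A at pos -2, read 0 -> (A,0)->write 1,move L,goto C. Now: state=C, head=-3, tape[-4..2]=0011000 (head:  ^)
Step 10: in state C at pos -3, read 0 -> (C,0)->write 0,move R,goto A. Now: state=A, head=-2, tape[-4..2]=0011000 (head:   ^)
Step 11: in state A at pos -2, read 1 -> (A,1)->write 1,move R,goto A. Now: state=A, head=-1, tape[-4..2]=0011000 (head:    ^)
Step 12: in state A at pos -1, read 1 -> (A,1)->write 1,move R,goto A. Now: state=A, head=0, tape[-4..2]=0011000 (head:     ^)

Answer: 01100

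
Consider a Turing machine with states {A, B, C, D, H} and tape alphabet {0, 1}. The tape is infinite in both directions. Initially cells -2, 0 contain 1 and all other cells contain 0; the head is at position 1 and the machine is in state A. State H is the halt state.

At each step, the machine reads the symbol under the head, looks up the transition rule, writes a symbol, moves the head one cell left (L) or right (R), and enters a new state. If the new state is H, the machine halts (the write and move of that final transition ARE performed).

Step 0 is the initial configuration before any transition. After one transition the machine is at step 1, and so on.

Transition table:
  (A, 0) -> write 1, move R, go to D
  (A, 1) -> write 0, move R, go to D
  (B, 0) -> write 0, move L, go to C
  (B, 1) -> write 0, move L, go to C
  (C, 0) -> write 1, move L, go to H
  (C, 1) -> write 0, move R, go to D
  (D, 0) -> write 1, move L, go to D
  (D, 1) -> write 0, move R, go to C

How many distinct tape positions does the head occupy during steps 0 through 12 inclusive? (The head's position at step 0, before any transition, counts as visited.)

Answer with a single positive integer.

Answer: 5

Derivation:
Step 1: in state A at pos 1, read 0 -> (A,0)->write 1,move R,goto D. Now: state=D, head=2, tape[-3..3]=0101100 (head:      ^)
Step 2: in state D at pos 2, read 0 -> (D,0)->write 1,move L,goto D. Now: state=D, head=1, tape[-3..3]=0101110 (head:     ^)
Step 3: in state D at pos 1, read 1 -> (D,1)->write 0,move R,goto C. Now: state=C, head=2, tape[-3..3]=0101010 (head:      ^)
Step 4: in state C at pos 2, read 1 -> (C,1)->write 0,move R,goto D. Now: state=D, head=3, tape[-3..4]=01010000 (head:       ^)
Step 5: in state D at pos 3, read 0 -> (D,0)->write 1,move L,goto D. Now: state=D, head=2, tape[-3..4]=01010010 (head:      ^)
Step 6: in state D at pos 2, read 0 -> (D,0)->write 1,move L,goto D. Now: state=D, head=1, tape[-3..4]=01010110 (head:     ^)
Step 7: in state D at pos 1, read 0 -> (D,0)->write 1,move L,goto D. Now: state=D, head=0, tape[-3..4]=01011110 (head:    ^)
Step 8: in state D at pos 0, read 1 -> (D,1)->write 0,move R,goto C. Now: state=C, head=1, tape[-3..4]=01001110 (head:     ^)
Step 9: in state C at pos 1, read 1 -> (C,1)->write 0,move R,goto D. Now: state=D, head=2, tape[-3..4]=01000110 (head:      ^)
Step 10: in state D at pos 2, read 1 -> (D,1)->write 0,move R,goto C. Now: state=C, head=3, tape[-3..4]=01000010 (head:       ^)
Step 11: in state C at pos 3, read 1 -> (C,1)->write 0,move R,goto D. Now: state=D, head=4, tape[-3..5]=010000000 (head:        ^)
Step 12: in state D at pos 4, read 0 -> (D,0)->write 1,move L,goto D. Now: state=D, head=3, tape[-3..5]=010000010 (head:       ^)
Head positions at steps 0..12: starting at 1, distinct positions visited = {0, 1, 2, 3, 4} -> 5 position(s)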